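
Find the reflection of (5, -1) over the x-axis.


Reflection across x-axis: (x, y) -> (x, -y)
(5, -1) -> (5, 1)

(5, 1)


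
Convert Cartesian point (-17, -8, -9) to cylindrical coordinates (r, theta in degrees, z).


r = sqrt((-17)^2 + (-8)^2) = 18.7883
theta = atan2(-8, -17) = 205.2011 deg
z = -9

r = 18.7883, theta = 205.2011 deg, z = -9


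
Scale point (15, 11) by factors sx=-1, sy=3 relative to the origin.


Scaling: (x*sx, y*sy) = (15*-1, 11*3) = (-15, 33)

(-15, 33)


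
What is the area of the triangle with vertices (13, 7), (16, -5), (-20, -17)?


Area = |x1(y2-y3) + x2(y3-y1) + x3(y1-y2)| / 2
= |13*(-5--17) + 16*(-17-7) + -20*(7--5)| / 2
= 234

234


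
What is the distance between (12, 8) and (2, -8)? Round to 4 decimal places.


d = sqrt((2-12)^2 + (-8-8)^2) = 18.868

18.868


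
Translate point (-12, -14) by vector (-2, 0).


Translation: (x+dx, y+dy) = (-12+-2, -14+0) = (-14, -14)

(-14, -14)


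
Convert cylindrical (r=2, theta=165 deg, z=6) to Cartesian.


x = 2 * cos(165) = -1.9319
y = 2 * sin(165) = 0.5176
z = 6

(-1.9319, 0.5176, 6)


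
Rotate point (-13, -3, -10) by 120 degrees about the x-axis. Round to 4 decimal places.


x' = -13
y' = -3*cos(120) - -10*sin(120) = 10.1603
z' = -3*sin(120) + -10*cos(120) = 2.4019

(-13, 10.1603, 2.4019)


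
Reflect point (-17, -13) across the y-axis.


Reflection across y-axis: (x, y) -> (-x, y)
(-17, -13) -> (17, -13)

(17, -13)


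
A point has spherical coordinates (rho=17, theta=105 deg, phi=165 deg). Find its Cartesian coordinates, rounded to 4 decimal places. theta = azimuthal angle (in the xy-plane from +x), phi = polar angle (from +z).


x = 17 * sin(165) * cos(105) = -1.1388
y = 17 * sin(165) * sin(105) = 4.25
z = 17 * cos(165) = -16.4207

(-1.1388, 4.25, -16.4207)


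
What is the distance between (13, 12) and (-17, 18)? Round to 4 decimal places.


d = sqrt((-17-13)^2 + (18-12)^2) = 30.5941

30.5941


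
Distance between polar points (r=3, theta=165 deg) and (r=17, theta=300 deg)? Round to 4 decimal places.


d = sqrt(r1^2 + r2^2 - 2*r1*r2*cos(t2-t1))
d = sqrt(3^2 + 17^2 - 2*3*17*cos(300-165)) = 19.2386

19.2386


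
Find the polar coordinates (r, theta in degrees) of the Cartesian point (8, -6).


r = sqrt(8^2 + (-6)^2) = 10
theta = atan2(-6, 8) = 323.1301 degrees

r = 10, theta = 323.1301 degrees


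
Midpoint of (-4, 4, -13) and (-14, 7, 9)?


Midpoint = ((-4+-14)/2, (4+7)/2, (-13+9)/2) = (-9, 5.5, -2)

(-9, 5.5, -2)


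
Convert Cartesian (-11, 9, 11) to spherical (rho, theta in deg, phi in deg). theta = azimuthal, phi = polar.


rho = sqrt((-11)^2 + 9^2 + 11^2) = 17.9722
theta = atan2(9, -11) = 140.7106 deg
phi = acos(11/17.9722) = 52.2617 deg

rho = 17.9722, theta = 140.7106 deg, phi = 52.2617 deg


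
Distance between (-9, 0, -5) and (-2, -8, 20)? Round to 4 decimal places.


d = sqrt((-2--9)^2 + (-8-0)^2 + (20--5)^2) = 27.1662

27.1662


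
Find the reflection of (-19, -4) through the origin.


Reflection through origin: (x, y) -> (-x, -y)
(-19, -4) -> (19, 4)

(19, 4)


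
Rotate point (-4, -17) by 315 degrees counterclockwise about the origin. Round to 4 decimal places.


x' = -4*cos(315) - -17*sin(315) = -14.8492
y' = -4*sin(315) + -17*cos(315) = -9.1924

(-14.8492, -9.1924)


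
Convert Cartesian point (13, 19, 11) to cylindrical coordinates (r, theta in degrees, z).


r = sqrt(13^2 + 19^2) = 23.0217
theta = atan2(19, 13) = 55.6197 deg
z = 11

r = 23.0217, theta = 55.6197 deg, z = 11


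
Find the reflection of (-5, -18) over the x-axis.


Reflection across x-axis: (x, y) -> (x, -y)
(-5, -18) -> (-5, 18)

(-5, 18)


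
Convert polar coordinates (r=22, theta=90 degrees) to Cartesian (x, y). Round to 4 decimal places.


x = 22 * cos(90) = 0
y = 22 * sin(90) = 22

(0, 22)


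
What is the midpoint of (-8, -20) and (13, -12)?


Midpoint = ((-8+13)/2, (-20+-12)/2) = (2.5, -16)

(2.5, -16)


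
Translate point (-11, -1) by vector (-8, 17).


Translation: (x+dx, y+dy) = (-11+-8, -1+17) = (-19, 16)

(-19, 16)


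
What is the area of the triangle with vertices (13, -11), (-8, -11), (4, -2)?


Area = |x1(y2-y3) + x2(y3-y1) + x3(y1-y2)| / 2
= |13*(-11--2) + -8*(-2--11) + 4*(-11--11)| / 2
= 94.5

94.5


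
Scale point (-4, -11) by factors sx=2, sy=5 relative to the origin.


Scaling: (x*sx, y*sy) = (-4*2, -11*5) = (-8, -55)

(-8, -55)


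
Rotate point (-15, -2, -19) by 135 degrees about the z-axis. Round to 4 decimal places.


x' = -15*cos(135) - -2*sin(135) = 12.0208
y' = -15*sin(135) + -2*cos(135) = -9.1924
z' = -19

(12.0208, -9.1924, -19)


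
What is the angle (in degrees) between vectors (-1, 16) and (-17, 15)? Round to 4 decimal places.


dot = -1*-17 + 16*15 = 257
|u| = 16.0312, |v| = 22.6716
cos(angle) = 0.7071
angle = 45 degrees

45 degrees


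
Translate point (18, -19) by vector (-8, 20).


Translation: (x+dx, y+dy) = (18+-8, -19+20) = (10, 1)

(10, 1)


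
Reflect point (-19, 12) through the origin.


Reflection through origin: (x, y) -> (-x, -y)
(-19, 12) -> (19, -12)

(19, -12)


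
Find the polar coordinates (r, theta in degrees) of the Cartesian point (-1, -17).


r = sqrt((-1)^2 + (-17)^2) = 17.0294
theta = atan2(-17, -1) = 266.6335 degrees

r = 17.0294, theta = 266.6335 degrees


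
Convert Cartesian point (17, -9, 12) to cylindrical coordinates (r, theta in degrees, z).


r = sqrt(17^2 + (-9)^2) = 19.2354
theta = atan2(-9, 17) = 332.1027 deg
z = 12

r = 19.2354, theta = 332.1027 deg, z = 12


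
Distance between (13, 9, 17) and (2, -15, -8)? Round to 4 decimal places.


d = sqrt((2-13)^2 + (-15-9)^2 + (-8-17)^2) = 36.3593

36.3593


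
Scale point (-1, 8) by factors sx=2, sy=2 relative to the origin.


Scaling: (x*sx, y*sy) = (-1*2, 8*2) = (-2, 16)

(-2, 16)


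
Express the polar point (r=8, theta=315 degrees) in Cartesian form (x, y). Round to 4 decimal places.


x = 8 * cos(315) = 5.6569
y = 8 * sin(315) = -5.6569

(5.6569, -5.6569)


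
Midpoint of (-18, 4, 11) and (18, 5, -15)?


Midpoint = ((-18+18)/2, (4+5)/2, (11+-15)/2) = (0, 4.5, -2)

(0, 4.5, -2)


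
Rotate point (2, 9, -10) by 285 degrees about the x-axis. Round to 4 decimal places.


x' = 2
y' = 9*cos(285) - -10*sin(285) = -7.3299
z' = 9*sin(285) + -10*cos(285) = -11.2815

(2, -7.3299, -11.2815)


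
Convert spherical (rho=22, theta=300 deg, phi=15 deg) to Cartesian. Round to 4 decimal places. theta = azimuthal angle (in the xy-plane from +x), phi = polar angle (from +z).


x = 22 * sin(15) * cos(300) = 2.847
y = 22 * sin(15) * sin(300) = -4.9312
z = 22 * cos(15) = 21.2504

(2.847, -4.9312, 21.2504)


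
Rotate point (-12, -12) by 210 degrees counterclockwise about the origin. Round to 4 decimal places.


x' = -12*cos(210) - -12*sin(210) = 4.3923
y' = -12*sin(210) + -12*cos(210) = 16.3923

(4.3923, 16.3923)


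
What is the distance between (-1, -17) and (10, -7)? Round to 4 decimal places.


d = sqrt((10--1)^2 + (-7--17)^2) = 14.8661

14.8661


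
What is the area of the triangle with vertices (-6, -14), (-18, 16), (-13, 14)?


Area = |x1(y2-y3) + x2(y3-y1) + x3(y1-y2)| / 2
= |-6*(16-14) + -18*(14--14) + -13*(-14-16)| / 2
= 63

63


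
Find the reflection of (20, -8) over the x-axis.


Reflection across x-axis: (x, y) -> (x, -y)
(20, -8) -> (20, 8)

(20, 8)


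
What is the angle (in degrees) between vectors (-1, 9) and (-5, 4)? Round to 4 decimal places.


dot = -1*-5 + 9*4 = 41
|u| = 9.0554, |v| = 6.4031
cos(angle) = 0.7071
angle = 45 degrees

45 degrees


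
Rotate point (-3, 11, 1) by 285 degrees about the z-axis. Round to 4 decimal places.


x' = -3*cos(285) - 11*sin(285) = 9.8487
y' = -3*sin(285) + 11*cos(285) = 5.7448
z' = 1

(9.8487, 5.7448, 1)


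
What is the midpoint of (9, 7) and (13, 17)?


Midpoint = ((9+13)/2, (7+17)/2) = (11, 12)

(11, 12)


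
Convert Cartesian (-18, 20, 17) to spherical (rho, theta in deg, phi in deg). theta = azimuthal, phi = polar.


rho = sqrt((-18)^2 + 20^2 + 17^2) = 31.8277
theta = atan2(20, -18) = 131.9872 deg
phi = acos(17/31.8277) = 57.7153 deg

rho = 31.8277, theta = 131.9872 deg, phi = 57.7153 deg


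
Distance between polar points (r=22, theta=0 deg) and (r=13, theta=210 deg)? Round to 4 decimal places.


d = sqrt(r1^2 + r2^2 - 2*r1*r2*cos(t2-t1))
d = sqrt(22^2 + 13^2 - 2*22*13*cos(210-0)) = 33.8876

33.8876


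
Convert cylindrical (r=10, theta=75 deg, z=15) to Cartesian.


x = 10 * cos(75) = 2.5882
y = 10 * sin(75) = 9.6593
z = 15

(2.5882, 9.6593, 15)


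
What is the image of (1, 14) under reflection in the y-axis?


Reflection across y-axis: (x, y) -> (-x, y)
(1, 14) -> (-1, 14)

(-1, 14)


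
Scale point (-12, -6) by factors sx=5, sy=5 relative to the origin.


Scaling: (x*sx, y*sy) = (-12*5, -6*5) = (-60, -30)

(-60, -30)


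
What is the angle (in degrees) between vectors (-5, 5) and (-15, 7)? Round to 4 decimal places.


dot = -5*-15 + 5*7 = 110
|u| = 7.0711, |v| = 16.5529
cos(angle) = 0.9398
angle = 19.9831 degrees

19.9831 degrees


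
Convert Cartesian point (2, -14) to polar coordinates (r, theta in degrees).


r = sqrt(2^2 + (-14)^2) = 14.1421
theta = atan2(-14, 2) = 278.1301 degrees

r = 14.1421, theta = 278.1301 degrees


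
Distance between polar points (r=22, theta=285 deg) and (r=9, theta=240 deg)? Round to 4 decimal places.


d = sqrt(r1^2 + r2^2 - 2*r1*r2*cos(t2-t1))
d = sqrt(22^2 + 9^2 - 2*22*9*cos(240-285)) = 16.8815

16.8815


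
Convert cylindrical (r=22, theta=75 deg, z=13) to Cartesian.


x = 22 * cos(75) = 5.694
y = 22 * sin(75) = 21.2504
z = 13

(5.694, 21.2504, 13)


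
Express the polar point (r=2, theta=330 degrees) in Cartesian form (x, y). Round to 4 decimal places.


x = 2 * cos(330) = 1.7321
y = 2 * sin(330) = -1

(1.7321, -1)


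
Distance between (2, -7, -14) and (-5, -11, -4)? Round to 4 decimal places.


d = sqrt((-5-2)^2 + (-11--7)^2 + (-4--14)^2) = 12.8452

12.8452


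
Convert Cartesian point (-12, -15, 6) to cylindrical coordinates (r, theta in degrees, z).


r = sqrt((-12)^2 + (-15)^2) = 19.2094
theta = atan2(-15, -12) = 231.3402 deg
z = 6

r = 19.2094, theta = 231.3402 deg, z = 6


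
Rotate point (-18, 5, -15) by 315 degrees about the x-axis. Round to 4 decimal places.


x' = -18
y' = 5*cos(315) - -15*sin(315) = -7.0711
z' = 5*sin(315) + -15*cos(315) = -14.1421

(-18, -7.0711, -14.1421)


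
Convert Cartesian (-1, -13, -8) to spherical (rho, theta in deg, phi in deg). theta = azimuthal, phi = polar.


rho = sqrt((-1)^2 + (-13)^2 + (-8)^2) = 15.2971
theta = atan2(-13, -1) = 265.6013 deg
phi = acos(-8/15.2971) = 121.5321 deg

rho = 15.2971, theta = 265.6013 deg, phi = 121.5321 deg


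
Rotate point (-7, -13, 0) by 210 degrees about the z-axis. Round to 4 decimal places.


x' = -7*cos(210) - -13*sin(210) = -0.4378
y' = -7*sin(210) + -13*cos(210) = 14.7583
z' = 0

(-0.4378, 14.7583, 0)


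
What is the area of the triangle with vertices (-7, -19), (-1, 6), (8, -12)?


Area = |x1(y2-y3) + x2(y3-y1) + x3(y1-y2)| / 2
= |-7*(6--12) + -1*(-12--19) + 8*(-19-6)| / 2
= 166.5

166.5


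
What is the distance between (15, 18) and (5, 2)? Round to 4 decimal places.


d = sqrt((5-15)^2 + (2-18)^2) = 18.868

18.868


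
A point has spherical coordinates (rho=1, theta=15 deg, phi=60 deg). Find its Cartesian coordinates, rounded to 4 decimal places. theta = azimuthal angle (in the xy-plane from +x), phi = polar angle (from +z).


x = 1 * sin(60) * cos(15) = 0.8365
y = 1 * sin(60) * sin(15) = 0.2241
z = 1 * cos(60) = 0.5

(0.8365, 0.2241, 0.5)


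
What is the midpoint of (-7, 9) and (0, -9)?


Midpoint = ((-7+0)/2, (9+-9)/2) = (-3.5, 0)

(-3.5, 0)


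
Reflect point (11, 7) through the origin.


Reflection through origin: (x, y) -> (-x, -y)
(11, 7) -> (-11, -7)

(-11, -7)


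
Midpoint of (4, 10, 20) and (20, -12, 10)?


Midpoint = ((4+20)/2, (10+-12)/2, (20+10)/2) = (12, -1, 15)

(12, -1, 15)


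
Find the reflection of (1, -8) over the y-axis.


Reflection across y-axis: (x, y) -> (-x, y)
(1, -8) -> (-1, -8)

(-1, -8)


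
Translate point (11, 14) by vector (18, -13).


Translation: (x+dx, y+dy) = (11+18, 14+-13) = (29, 1)

(29, 1)


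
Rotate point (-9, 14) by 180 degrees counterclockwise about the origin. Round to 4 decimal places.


x' = -9*cos(180) - 14*sin(180) = 9
y' = -9*sin(180) + 14*cos(180) = -14

(9, -14)


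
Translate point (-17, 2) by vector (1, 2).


Translation: (x+dx, y+dy) = (-17+1, 2+2) = (-16, 4)

(-16, 4)


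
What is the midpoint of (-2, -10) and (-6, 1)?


Midpoint = ((-2+-6)/2, (-10+1)/2) = (-4, -4.5)

(-4, -4.5)


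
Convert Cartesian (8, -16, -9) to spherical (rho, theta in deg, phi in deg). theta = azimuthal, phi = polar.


rho = sqrt(8^2 + (-16)^2 + (-9)^2) = 20.025
theta = atan2(-16, 8) = 296.5651 deg
phi = acos(-9/20.025) = 116.7077 deg

rho = 20.025, theta = 296.5651 deg, phi = 116.7077 deg


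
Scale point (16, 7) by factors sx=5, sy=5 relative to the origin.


Scaling: (x*sx, y*sy) = (16*5, 7*5) = (80, 35)

(80, 35)


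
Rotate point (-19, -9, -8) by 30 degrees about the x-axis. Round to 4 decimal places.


x' = -19
y' = -9*cos(30) - -8*sin(30) = -3.7942
z' = -9*sin(30) + -8*cos(30) = -11.4282

(-19, -3.7942, -11.4282)


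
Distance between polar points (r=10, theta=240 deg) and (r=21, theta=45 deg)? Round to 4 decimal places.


d = sqrt(r1^2 + r2^2 - 2*r1*r2*cos(t2-t1))
d = sqrt(10^2 + 21^2 - 2*10*21*cos(45-240)) = 30.7683

30.7683


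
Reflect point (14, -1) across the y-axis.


Reflection across y-axis: (x, y) -> (-x, y)
(14, -1) -> (-14, -1)

(-14, -1)


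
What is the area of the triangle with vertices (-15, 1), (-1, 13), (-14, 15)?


Area = |x1(y2-y3) + x2(y3-y1) + x3(y1-y2)| / 2
= |-15*(13-15) + -1*(15-1) + -14*(1-13)| / 2
= 92

92


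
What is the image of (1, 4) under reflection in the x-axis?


Reflection across x-axis: (x, y) -> (x, -y)
(1, 4) -> (1, -4)

(1, -4)


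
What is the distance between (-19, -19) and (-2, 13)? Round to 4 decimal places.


d = sqrt((-2--19)^2 + (13--19)^2) = 36.2353

36.2353


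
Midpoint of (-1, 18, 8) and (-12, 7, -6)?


Midpoint = ((-1+-12)/2, (18+7)/2, (8+-6)/2) = (-6.5, 12.5, 1)

(-6.5, 12.5, 1)


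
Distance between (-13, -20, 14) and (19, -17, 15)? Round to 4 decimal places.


d = sqrt((19--13)^2 + (-17--20)^2 + (15-14)^2) = 32.1559

32.1559


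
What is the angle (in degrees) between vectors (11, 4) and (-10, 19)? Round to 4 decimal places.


dot = 11*-10 + 4*19 = -34
|u| = 11.7047, |v| = 21.4709
cos(angle) = -0.1353
angle = 97.7754 degrees

97.7754 degrees


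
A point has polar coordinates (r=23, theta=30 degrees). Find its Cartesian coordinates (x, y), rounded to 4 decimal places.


x = 23 * cos(30) = 19.9186
y = 23 * sin(30) = 11.5

(19.9186, 11.5)


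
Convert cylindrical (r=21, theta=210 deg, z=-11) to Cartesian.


x = 21 * cos(210) = -18.1865
y = 21 * sin(210) = -10.5
z = -11

(-18.1865, -10.5, -11)


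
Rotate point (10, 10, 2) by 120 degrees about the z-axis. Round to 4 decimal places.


x' = 10*cos(120) - 10*sin(120) = -13.6603
y' = 10*sin(120) + 10*cos(120) = 3.6603
z' = 2

(-13.6603, 3.6603, 2)


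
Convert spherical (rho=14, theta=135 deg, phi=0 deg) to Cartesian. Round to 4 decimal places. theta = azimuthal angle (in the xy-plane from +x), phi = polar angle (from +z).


x = 14 * sin(0) * cos(135) = 0
y = 14 * sin(0) * sin(135) = 0
z = 14 * cos(0) = 14

(0, 0, 14)


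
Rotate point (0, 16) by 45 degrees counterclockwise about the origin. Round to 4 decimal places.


x' = 0*cos(45) - 16*sin(45) = -11.3137
y' = 0*sin(45) + 16*cos(45) = 11.3137

(-11.3137, 11.3137)


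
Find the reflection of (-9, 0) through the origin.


Reflection through origin: (x, y) -> (-x, -y)
(-9, 0) -> (9, 0)

(9, 0)


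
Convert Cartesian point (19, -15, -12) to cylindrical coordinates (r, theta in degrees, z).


r = sqrt(19^2 + (-15)^2) = 24.2074
theta = atan2(-15, 19) = 321.7098 deg
z = -12

r = 24.2074, theta = 321.7098 deg, z = -12


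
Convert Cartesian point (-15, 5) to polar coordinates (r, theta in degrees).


r = sqrt((-15)^2 + 5^2) = 15.8114
theta = atan2(5, -15) = 161.5651 degrees

r = 15.8114, theta = 161.5651 degrees


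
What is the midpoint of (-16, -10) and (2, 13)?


Midpoint = ((-16+2)/2, (-10+13)/2) = (-7, 1.5)

(-7, 1.5)


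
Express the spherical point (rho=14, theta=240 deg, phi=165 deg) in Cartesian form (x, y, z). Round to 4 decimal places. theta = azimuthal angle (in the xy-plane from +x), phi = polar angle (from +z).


x = 14 * sin(165) * cos(240) = -1.8117
y = 14 * sin(165) * sin(240) = -3.138
z = 14 * cos(165) = -13.523

(-1.8117, -3.138, -13.523)


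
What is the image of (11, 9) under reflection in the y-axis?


Reflection across y-axis: (x, y) -> (-x, y)
(11, 9) -> (-11, 9)

(-11, 9)


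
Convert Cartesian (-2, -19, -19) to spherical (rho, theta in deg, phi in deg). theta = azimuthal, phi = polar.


rho = sqrt((-2)^2 + (-19)^2 + (-19)^2) = 26.9444
theta = atan2(-19, -2) = 263.991 deg
phi = acos(-19/26.9444) = 134.8422 deg

rho = 26.9444, theta = 263.991 deg, phi = 134.8422 deg


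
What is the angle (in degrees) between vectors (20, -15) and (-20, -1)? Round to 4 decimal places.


dot = 20*-20 + -15*-1 = -385
|u| = 25, |v| = 20.025
cos(angle) = -0.769
angle = 140.2677 degrees

140.2677 degrees


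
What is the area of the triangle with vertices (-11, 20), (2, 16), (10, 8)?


Area = |x1(y2-y3) + x2(y3-y1) + x3(y1-y2)| / 2
= |-11*(16-8) + 2*(8-20) + 10*(20-16)| / 2
= 36

36


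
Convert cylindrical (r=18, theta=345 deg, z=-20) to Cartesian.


x = 18 * cos(345) = 17.3867
y = 18 * sin(345) = -4.6587
z = -20

(17.3867, -4.6587, -20)


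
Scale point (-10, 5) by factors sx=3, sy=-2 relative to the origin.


Scaling: (x*sx, y*sy) = (-10*3, 5*-2) = (-30, -10)

(-30, -10)


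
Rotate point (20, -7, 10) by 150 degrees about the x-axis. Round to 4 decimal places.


x' = 20
y' = -7*cos(150) - 10*sin(150) = 1.0622
z' = -7*sin(150) + 10*cos(150) = -12.1603

(20, 1.0622, -12.1603)


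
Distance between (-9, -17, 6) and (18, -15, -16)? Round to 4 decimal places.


d = sqrt((18--9)^2 + (-15--17)^2 + (-16-6)^2) = 34.8855

34.8855


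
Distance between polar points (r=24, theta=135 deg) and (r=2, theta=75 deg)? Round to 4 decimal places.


d = sqrt(r1^2 + r2^2 - 2*r1*r2*cos(t2-t1))
d = sqrt(24^2 + 2^2 - 2*24*2*cos(75-135)) = 23.0651

23.0651


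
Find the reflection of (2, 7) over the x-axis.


Reflection across x-axis: (x, y) -> (x, -y)
(2, 7) -> (2, -7)

(2, -7)


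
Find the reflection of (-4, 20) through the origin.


Reflection through origin: (x, y) -> (-x, -y)
(-4, 20) -> (4, -20)

(4, -20)


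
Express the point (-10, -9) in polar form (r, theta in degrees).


r = sqrt((-10)^2 + (-9)^2) = 13.4536
theta = atan2(-9, -10) = 221.9872 degrees

r = 13.4536, theta = 221.9872 degrees


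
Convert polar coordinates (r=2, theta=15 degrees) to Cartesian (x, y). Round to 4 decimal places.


x = 2 * cos(15) = 1.9319
y = 2 * sin(15) = 0.5176

(1.9319, 0.5176)


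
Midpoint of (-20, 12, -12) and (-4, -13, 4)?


Midpoint = ((-20+-4)/2, (12+-13)/2, (-12+4)/2) = (-12, -0.5, -4)

(-12, -0.5, -4)


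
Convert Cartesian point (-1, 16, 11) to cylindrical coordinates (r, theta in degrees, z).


r = sqrt((-1)^2 + 16^2) = 16.0312
theta = atan2(16, -1) = 93.5763 deg
z = 11

r = 16.0312, theta = 93.5763 deg, z = 11


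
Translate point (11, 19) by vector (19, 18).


Translation: (x+dx, y+dy) = (11+19, 19+18) = (30, 37)

(30, 37)


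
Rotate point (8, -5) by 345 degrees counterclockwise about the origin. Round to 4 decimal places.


x' = 8*cos(345) - -5*sin(345) = 6.4333
y' = 8*sin(345) + -5*cos(345) = -6.9002

(6.4333, -6.9002)


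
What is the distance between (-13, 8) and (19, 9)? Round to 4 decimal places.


d = sqrt((19--13)^2 + (9-8)^2) = 32.0156

32.0156


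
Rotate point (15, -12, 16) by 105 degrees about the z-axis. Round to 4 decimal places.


x' = 15*cos(105) - -12*sin(105) = 7.7088
y' = 15*sin(105) + -12*cos(105) = 17.5947
z' = 16

(7.7088, 17.5947, 16)


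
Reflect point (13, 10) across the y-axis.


Reflection across y-axis: (x, y) -> (-x, y)
(13, 10) -> (-13, 10)

(-13, 10)


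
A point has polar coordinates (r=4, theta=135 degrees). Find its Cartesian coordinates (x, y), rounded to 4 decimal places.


x = 4 * cos(135) = -2.8284
y = 4 * sin(135) = 2.8284

(-2.8284, 2.8284)


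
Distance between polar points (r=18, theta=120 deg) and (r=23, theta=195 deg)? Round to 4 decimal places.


d = sqrt(r1^2 + r2^2 - 2*r1*r2*cos(t2-t1))
d = sqrt(18^2 + 23^2 - 2*18*23*cos(195-120)) = 25.2725

25.2725


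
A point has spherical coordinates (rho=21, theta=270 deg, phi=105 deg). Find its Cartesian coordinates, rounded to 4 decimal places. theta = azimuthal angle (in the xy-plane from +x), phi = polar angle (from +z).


x = 21 * sin(105) * cos(270) = 0
y = 21 * sin(105) * sin(270) = -20.2844
z = 21 * cos(105) = -5.4352

(0, -20.2844, -5.4352)


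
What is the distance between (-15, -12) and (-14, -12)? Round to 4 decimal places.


d = sqrt((-14--15)^2 + (-12--12)^2) = 1

1


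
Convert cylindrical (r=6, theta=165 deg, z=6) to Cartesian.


x = 6 * cos(165) = -5.7956
y = 6 * sin(165) = 1.5529
z = 6

(-5.7956, 1.5529, 6)


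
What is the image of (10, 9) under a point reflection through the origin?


Reflection through origin: (x, y) -> (-x, -y)
(10, 9) -> (-10, -9)

(-10, -9)


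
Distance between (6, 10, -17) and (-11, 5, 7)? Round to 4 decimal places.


d = sqrt((-11-6)^2 + (5-10)^2 + (7--17)^2) = 29.8329

29.8329


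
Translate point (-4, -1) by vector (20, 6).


Translation: (x+dx, y+dy) = (-4+20, -1+6) = (16, 5)

(16, 5)


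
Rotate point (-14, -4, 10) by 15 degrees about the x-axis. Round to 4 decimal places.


x' = -14
y' = -4*cos(15) - 10*sin(15) = -6.4519
z' = -4*sin(15) + 10*cos(15) = 8.624

(-14, -6.4519, 8.624)


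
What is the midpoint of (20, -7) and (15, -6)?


Midpoint = ((20+15)/2, (-7+-6)/2) = (17.5, -6.5)

(17.5, -6.5)


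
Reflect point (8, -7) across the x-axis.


Reflection across x-axis: (x, y) -> (x, -y)
(8, -7) -> (8, 7)

(8, 7)


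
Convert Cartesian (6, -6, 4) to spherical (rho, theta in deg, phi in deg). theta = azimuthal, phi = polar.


rho = sqrt(6^2 + (-6)^2 + 4^2) = 9.3808
theta = atan2(-6, 6) = 315 deg
phi = acos(4/9.3808) = 64.7606 deg

rho = 9.3808, theta = 315 deg, phi = 64.7606 deg


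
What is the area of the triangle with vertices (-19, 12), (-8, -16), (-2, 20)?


Area = |x1(y2-y3) + x2(y3-y1) + x3(y1-y2)| / 2
= |-19*(-16-20) + -8*(20-12) + -2*(12--16)| / 2
= 282

282


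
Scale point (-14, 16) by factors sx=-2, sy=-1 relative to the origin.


Scaling: (x*sx, y*sy) = (-14*-2, 16*-1) = (28, -16)

(28, -16)


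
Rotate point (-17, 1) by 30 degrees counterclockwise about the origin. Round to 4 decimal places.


x' = -17*cos(30) - 1*sin(30) = -15.2224
y' = -17*sin(30) + 1*cos(30) = -7.634

(-15.2224, -7.634)


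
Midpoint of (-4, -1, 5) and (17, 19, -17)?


Midpoint = ((-4+17)/2, (-1+19)/2, (5+-17)/2) = (6.5, 9, -6)

(6.5, 9, -6)


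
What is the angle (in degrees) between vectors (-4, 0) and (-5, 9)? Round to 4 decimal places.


dot = -4*-5 + 0*9 = 20
|u| = 4, |v| = 10.2956
cos(angle) = 0.4856
angle = 60.9454 degrees

60.9454 degrees


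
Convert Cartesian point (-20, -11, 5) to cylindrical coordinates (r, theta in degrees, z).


r = sqrt((-20)^2 + (-11)^2) = 22.8254
theta = atan2(-11, -20) = 208.8108 deg
z = 5

r = 22.8254, theta = 208.8108 deg, z = 5


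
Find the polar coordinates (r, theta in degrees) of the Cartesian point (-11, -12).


r = sqrt((-11)^2 + (-12)^2) = 16.2788
theta = atan2(-12, -11) = 227.4896 degrees

r = 16.2788, theta = 227.4896 degrees


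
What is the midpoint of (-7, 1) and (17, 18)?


Midpoint = ((-7+17)/2, (1+18)/2) = (5, 9.5)

(5, 9.5)


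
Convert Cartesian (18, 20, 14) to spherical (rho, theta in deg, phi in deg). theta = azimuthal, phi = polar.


rho = sqrt(18^2 + 20^2 + 14^2) = 30.3315
theta = atan2(20, 18) = 48.0128 deg
phi = acos(14/30.3315) = 62.5118 deg

rho = 30.3315, theta = 48.0128 deg, phi = 62.5118 deg


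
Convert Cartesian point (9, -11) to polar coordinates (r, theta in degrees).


r = sqrt(9^2 + (-11)^2) = 14.2127
theta = atan2(-11, 9) = 309.2894 degrees

r = 14.2127, theta = 309.2894 degrees


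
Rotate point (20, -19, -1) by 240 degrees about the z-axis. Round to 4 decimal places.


x' = 20*cos(240) - -19*sin(240) = -26.4545
y' = 20*sin(240) + -19*cos(240) = -7.8205
z' = -1

(-26.4545, -7.8205, -1)


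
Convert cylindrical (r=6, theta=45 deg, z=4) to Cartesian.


x = 6 * cos(45) = 4.2426
y = 6 * sin(45) = 4.2426
z = 4

(4.2426, 4.2426, 4)


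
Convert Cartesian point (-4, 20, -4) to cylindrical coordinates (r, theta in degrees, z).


r = sqrt((-4)^2 + 20^2) = 20.3961
theta = atan2(20, -4) = 101.3099 deg
z = -4

r = 20.3961, theta = 101.3099 deg, z = -4


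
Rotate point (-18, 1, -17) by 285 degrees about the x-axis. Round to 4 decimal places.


x' = -18
y' = 1*cos(285) - -17*sin(285) = -16.1619
z' = 1*sin(285) + -17*cos(285) = -5.3658

(-18, -16.1619, -5.3658)


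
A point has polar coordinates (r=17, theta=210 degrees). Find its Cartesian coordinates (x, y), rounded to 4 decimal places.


x = 17 * cos(210) = -14.7224
y = 17 * sin(210) = -8.5

(-14.7224, -8.5)


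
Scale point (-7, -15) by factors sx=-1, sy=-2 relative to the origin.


Scaling: (x*sx, y*sy) = (-7*-1, -15*-2) = (7, 30)

(7, 30)


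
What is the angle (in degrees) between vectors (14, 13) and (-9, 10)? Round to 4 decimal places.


dot = 14*-9 + 13*10 = 4
|u| = 19.105, |v| = 13.4536
cos(angle) = 0.0156
angle = 89.1083 degrees

89.1083 degrees


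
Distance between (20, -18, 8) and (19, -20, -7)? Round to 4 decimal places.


d = sqrt((19-20)^2 + (-20--18)^2 + (-7-8)^2) = 15.1658

15.1658


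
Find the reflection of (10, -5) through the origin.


Reflection through origin: (x, y) -> (-x, -y)
(10, -5) -> (-10, 5)

(-10, 5)


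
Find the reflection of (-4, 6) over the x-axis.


Reflection across x-axis: (x, y) -> (x, -y)
(-4, 6) -> (-4, -6)

(-4, -6)


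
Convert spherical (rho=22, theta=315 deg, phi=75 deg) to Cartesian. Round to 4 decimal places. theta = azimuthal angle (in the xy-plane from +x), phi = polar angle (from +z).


x = 22 * sin(75) * cos(315) = 15.0263
y = 22 * sin(75) * sin(315) = -15.0263
z = 22 * cos(75) = 5.694

(15.0263, -15.0263, 5.694)


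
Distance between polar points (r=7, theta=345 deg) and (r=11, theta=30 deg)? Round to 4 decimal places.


d = sqrt(r1^2 + r2^2 - 2*r1*r2*cos(t2-t1))
d = sqrt(7^2 + 11^2 - 2*7*11*cos(30-345)) = 7.817

7.817


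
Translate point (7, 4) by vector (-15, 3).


Translation: (x+dx, y+dy) = (7+-15, 4+3) = (-8, 7)

(-8, 7)


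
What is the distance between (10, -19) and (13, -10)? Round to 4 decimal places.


d = sqrt((13-10)^2 + (-10--19)^2) = 9.4868

9.4868


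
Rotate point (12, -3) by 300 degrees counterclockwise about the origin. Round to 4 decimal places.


x' = 12*cos(300) - -3*sin(300) = 3.4019
y' = 12*sin(300) + -3*cos(300) = -11.8923

(3.4019, -11.8923)


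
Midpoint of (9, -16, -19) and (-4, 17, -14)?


Midpoint = ((9+-4)/2, (-16+17)/2, (-19+-14)/2) = (2.5, 0.5, -16.5)

(2.5, 0.5, -16.5)


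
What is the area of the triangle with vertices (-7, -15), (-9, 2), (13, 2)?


Area = |x1(y2-y3) + x2(y3-y1) + x3(y1-y2)| / 2
= |-7*(2-2) + -9*(2--15) + 13*(-15-2)| / 2
= 187

187


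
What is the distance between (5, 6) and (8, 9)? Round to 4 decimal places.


d = sqrt((8-5)^2 + (9-6)^2) = 4.2426

4.2426


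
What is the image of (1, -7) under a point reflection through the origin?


Reflection through origin: (x, y) -> (-x, -y)
(1, -7) -> (-1, 7)

(-1, 7)


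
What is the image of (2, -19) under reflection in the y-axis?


Reflection across y-axis: (x, y) -> (-x, y)
(2, -19) -> (-2, -19)

(-2, -19)


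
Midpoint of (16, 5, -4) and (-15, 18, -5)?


Midpoint = ((16+-15)/2, (5+18)/2, (-4+-5)/2) = (0.5, 11.5, -4.5)

(0.5, 11.5, -4.5)


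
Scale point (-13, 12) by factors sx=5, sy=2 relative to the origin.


Scaling: (x*sx, y*sy) = (-13*5, 12*2) = (-65, 24)

(-65, 24)


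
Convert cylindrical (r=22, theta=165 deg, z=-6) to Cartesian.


x = 22 * cos(165) = -21.2504
y = 22 * sin(165) = 5.694
z = -6

(-21.2504, 5.694, -6)


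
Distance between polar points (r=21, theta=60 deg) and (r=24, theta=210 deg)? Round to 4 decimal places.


d = sqrt(r1^2 + r2^2 - 2*r1*r2*cos(t2-t1))
d = sqrt(21^2 + 24^2 - 2*21*24*cos(210-60)) = 43.4736

43.4736


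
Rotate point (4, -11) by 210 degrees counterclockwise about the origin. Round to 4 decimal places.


x' = 4*cos(210) - -11*sin(210) = -8.9641
y' = 4*sin(210) + -11*cos(210) = 7.5263

(-8.9641, 7.5263)


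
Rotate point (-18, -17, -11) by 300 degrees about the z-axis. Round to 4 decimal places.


x' = -18*cos(300) - -17*sin(300) = -23.7224
y' = -18*sin(300) + -17*cos(300) = 7.0885
z' = -11

(-23.7224, 7.0885, -11)


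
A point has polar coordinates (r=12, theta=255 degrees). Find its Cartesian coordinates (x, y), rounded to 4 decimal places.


x = 12 * cos(255) = -3.1058
y = 12 * sin(255) = -11.5911

(-3.1058, -11.5911)


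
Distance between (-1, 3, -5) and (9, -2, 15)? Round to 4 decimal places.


d = sqrt((9--1)^2 + (-2-3)^2 + (15--5)^2) = 22.9129

22.9129


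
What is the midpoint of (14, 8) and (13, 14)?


Midpoint = ((14+13)/2, (8+14)/2) = (13.5, 11)

(13.5, 11)


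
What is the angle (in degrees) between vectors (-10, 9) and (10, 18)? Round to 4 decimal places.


dot = -10*10 + 9*18 = 62
|u| = 13.4536, |v| = 20.5913
cos(angle) = 0.2238
angle = 77.0674 degrees

77.0674 degrees


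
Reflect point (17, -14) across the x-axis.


Reflection across x-axis: (x, y) -> (x, -y)
(17, -14) -> (17, 14)

(17, 14)


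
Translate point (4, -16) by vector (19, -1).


Translation: (x+dx, y+dy) = (4+19, -16+-1) = (23, -17)

(23, -17)


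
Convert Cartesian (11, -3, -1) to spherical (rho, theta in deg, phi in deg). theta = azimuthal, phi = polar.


rho = sqrt(11^2 + (-3)^2 + (-1)^2) = 11.4455
theta = atan2(-3, 11) = 344.7449 deg
phi = acos(-1/11.4455) = 95.0123 deg

rho = 11.4455, theta = 344.7449 deg, phi = 95.0123 deg


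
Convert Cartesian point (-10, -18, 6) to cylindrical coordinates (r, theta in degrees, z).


r = sqrt((-10)^2 + (-18)^2) = 20.5913
theta = atan2(-18, -10) = 240.9454 deg
z = 6

r = 20.5913, theta = 240.9454 deg, z = 6


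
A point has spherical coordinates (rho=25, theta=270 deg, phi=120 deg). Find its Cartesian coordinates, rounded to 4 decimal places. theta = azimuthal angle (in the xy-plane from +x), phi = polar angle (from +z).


x = 25 * sin(120) * cos(270) = 0
y = 25 * sin(120) * sin(270) = -21.6506
z = 25 * cos(120) = -12.5

(0, -21.6506, -12.5)


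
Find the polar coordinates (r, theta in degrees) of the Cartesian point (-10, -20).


r = sqrt((-10)^2 + (-20)^2) = 22.3607
theta = atan2(-20, -10) = 243.4349 degrees

r = 22.3607, theta = 243.4349 degrees


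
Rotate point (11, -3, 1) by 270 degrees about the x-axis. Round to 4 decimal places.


x' = 11
y' = -3*cos(270) - 1*sin(270) = 1
z' = -3*sin(270) + 1*cos(270) = 3

(11, 1, 3)


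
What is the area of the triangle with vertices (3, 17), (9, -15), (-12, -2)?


Area = |x1(y2-y3) + x2(y3-y1) + x3(y1-y2)| / 2
= |3*(-15--2) + 9*(-2-17) + -12*(17--15)| / 2
= 297

297


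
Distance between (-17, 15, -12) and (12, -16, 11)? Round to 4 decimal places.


d = sqrt((12--17)^2 + (-16-15)^2 + (11--12)^2) = 48.2804

48.2804


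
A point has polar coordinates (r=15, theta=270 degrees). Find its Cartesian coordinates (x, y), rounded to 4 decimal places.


x = 15 * cos(270) = 0
y = 15 * sin(270) = -15

(0, -15)


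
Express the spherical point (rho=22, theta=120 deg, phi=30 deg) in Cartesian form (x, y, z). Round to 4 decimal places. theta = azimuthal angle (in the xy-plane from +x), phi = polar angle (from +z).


x = 22 * sin(30) * cos(120) = -5.5
y = 22 * sin(30) * sin(120) = 9.5263
z = 22 * cos(30) = 19.0526

(-5.5, 9.5263, 19.0526)


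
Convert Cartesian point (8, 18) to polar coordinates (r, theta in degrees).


r = sqrt(8^2 + 18^2) = 19.6977
theta = atan2(18, 8) = 66.0375 degrees

r = 19.6977, theta = 66.0375 degrees


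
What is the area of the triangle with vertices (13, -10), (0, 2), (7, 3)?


Area = |x1(y2-y3) + x2(y3-y1) + x3(y1-y2)| / 2
= |13*(2-3) + 0*(3--10) + 7*(-10-2)| / 2
= 48.5

48.5


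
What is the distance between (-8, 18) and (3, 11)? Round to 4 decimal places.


d = sqrt((3--8)^2 + (11-18)^2) = 13.0384

13.0384


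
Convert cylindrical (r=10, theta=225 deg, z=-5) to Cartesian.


x = 10 * cos(225) = -7.0711
y = 10 * sin(225) = -7.0711
z = -5

(-7.0711, -7.0711, -5)


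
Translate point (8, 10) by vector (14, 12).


Translation: (x+dx, y+dy) = (8+14, 10+12) = (22, 22)

(22, 22)


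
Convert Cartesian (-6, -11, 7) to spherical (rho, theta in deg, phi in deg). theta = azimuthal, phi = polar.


rho = sqrt((-6)^2 + (-11)^2 + 7^2) = 14.3527
theta = atan2(-11, -6) = 241.3895 deg
phi = acos(7/14.3527) = 60.8096 deg

rho = 14.3527, theta = 241.3895 deg, phi = 60.8096 deg


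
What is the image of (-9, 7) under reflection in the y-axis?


Reflection across y-axis: (x, y) -> (-x, y)
(-9, 7) -> (9, 7)

(9, 7)


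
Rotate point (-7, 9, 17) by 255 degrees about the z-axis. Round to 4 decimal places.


x' = -7*cos(255) - 9*sin(255) = 10.5051
y' = -7*sin(255) + 9*cos(255) = 4.4321
z' = 17

(10.5051, 4.4321, 17)


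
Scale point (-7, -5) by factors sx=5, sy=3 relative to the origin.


Scaling: (x*sx, y*sy) = (-7*5, -5*3) = (-35, -15)

(-35, -15)


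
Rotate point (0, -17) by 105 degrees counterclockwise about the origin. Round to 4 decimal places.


x' = 0*cos(105) - -17*sin(105) = 16.4207
y' = 0*sin(105) + -17*cos(105) = 4.3999

(16.4207, 4.3999)


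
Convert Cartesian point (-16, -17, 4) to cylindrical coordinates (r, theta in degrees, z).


r = sqrt((-16)^2 + (-17)^2) = 23.3452
theta = atan2(-17, -16) = 226.7357 deg
z = 4

r = 23.3452, theta = 226.7357 deg, z = 4


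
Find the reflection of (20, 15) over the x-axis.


Reflection across x-axis: (x, y) -> (x, -y)
(20, 15) -> (20, -15)

(20, -15)


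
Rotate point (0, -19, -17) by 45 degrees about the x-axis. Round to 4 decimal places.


x' = 0
y' = -19*cos(45) - -17*sin(45) = -1.4142
z' = -19*sin(45) + -17*cos(45) = -25.4558

(0, -1.4142, -25.4558)


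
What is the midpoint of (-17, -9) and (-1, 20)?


Midpoint = ((-17+-1)/2, (-9+20)/2) = (-9, 5.5)

(-9, 5.5)


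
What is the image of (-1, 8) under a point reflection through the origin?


Reflection through origin: (x, y) -> (-x, -y)
(-1, 8) -> (1, -8)

(1, -8)


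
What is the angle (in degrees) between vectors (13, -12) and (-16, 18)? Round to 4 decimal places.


dot = 13*-16 + -12*18 = -424
|u| = 17.6918, |v| = 24.0832
cos(angle) = -0.9951
angle = 174.3429 degrees

174.3429 degrees


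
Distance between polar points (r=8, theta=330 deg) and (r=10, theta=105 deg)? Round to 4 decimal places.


d = sqrt(r1^2 + r2^2 - 2*r1*r2*cos(t2-t1))
d = sqrt(8^2 + 10^2 - 2*8*10*cos(105-330)) = 16.6474

16.6474


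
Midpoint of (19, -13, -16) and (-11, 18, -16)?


Midpoint = ((19+-11)/2, (-13+18)/2, (-16+-16)/2) = (4, 2.5, -16)

(4, 2.5, -16)


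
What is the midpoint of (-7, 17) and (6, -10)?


Midpoint = ((-7+6)/2, (17+-10)/2) = (-0.5, 3.5)

(-0.5, 3.5)


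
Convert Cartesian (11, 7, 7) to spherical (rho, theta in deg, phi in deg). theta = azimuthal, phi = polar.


rho = sqrt(11^2 + 7^2 + 7^2) = 14.7986
theta = atan2(7, 11) = 32.4712 deg
phi = acos(7/14.7986) = 61.7697 deg

rho = 14.7986, theta = 32.4712 deg, phi = 61.7697 deg


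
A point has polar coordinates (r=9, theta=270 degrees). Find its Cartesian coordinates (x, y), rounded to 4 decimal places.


x = 9 * cos(270) = 0
y = 9 * sin(270) = -9

(0, -9)


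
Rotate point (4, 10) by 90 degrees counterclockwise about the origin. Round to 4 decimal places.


x' = 4*cos(90) - 10*sin(90) = -10
y' = 4*sin(90) + 10*cos(90) = 4

(-10, 4)


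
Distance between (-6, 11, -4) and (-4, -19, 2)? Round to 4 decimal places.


d = sqrt((-4--6)^2 + (-19-11)^2 + (2--4)^2) = 30.6594

30.6594


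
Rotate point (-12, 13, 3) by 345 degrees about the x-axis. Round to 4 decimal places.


x' = -12
y' = 13*cos(345) - 3*sin(345) = 13.3335
z' = 13*sin(345) + 3*cos(345) = -0.4669

(-12, 13.3335, -0.4669)


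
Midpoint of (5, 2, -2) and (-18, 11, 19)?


Midpoint = ((5+-18)/2, (2+11)/2, (-2+19)/2) = (-6.5, 6.5, 8.5)

(-6.5, 6.5, 8.5)


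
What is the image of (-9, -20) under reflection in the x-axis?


Reflection across x-axis: (x, y) -> (x, -y)
(-9, -20) -> (-9, 20)

(-9, 20)


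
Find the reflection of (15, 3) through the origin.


Reflection through origin: (x, y) -> (-x, -y)
(15, 3) -> (-15, -3)

(-15, -3)


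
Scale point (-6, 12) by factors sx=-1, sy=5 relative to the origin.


Scaling: (x*sx, y*sy) = (-6*-1, 12*5) = (6, 60)

(6, 60)


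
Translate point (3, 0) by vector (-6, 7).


Translation: (x+dx, y+dy) = (3+-6, 0+7) = (-3, 7)

(-3, 7)


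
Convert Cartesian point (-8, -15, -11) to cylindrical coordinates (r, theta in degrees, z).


r = sqrt((-8)^2 + (-15)^2) = 17
theta = atan2(-15, -8) = 241.9275 deg
z = -11

r = 17, theta = 241.9275 deg, z = -11


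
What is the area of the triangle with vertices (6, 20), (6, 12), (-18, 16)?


Area = |x1(y2-y3) + x2(y3-y1) + x3(y1-y2)| / 2
= |6*(12-16) + 6*(16-20) + -18*(20-12)| / 2
= 96

96


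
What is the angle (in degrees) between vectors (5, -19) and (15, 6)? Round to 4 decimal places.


dot = 5*15 + -19*6 = -39
|u| = 19.6469, |v| = 16.1555
cos(angle) = -0.1229
angle = 97.0578 degrees

97.0578 degrees


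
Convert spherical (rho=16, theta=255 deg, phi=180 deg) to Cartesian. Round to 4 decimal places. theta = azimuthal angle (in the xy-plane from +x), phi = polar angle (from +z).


x = 16 * sin(180) * cos(255) = 0
y = 16 * sin(180) * sin(255) = 0
z = 16 * cos(180) = -16

(0, 0, -16)


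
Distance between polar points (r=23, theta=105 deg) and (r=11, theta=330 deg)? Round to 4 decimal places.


d = sqrt(r1^2 + r2^2 - 2*r1*r2*cos(t2-t1))
d = sqrt(23^2 + 11^2 - 2*23*11*cos(330-105)) = 31.7458

31.7458


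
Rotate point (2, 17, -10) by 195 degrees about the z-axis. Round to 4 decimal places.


x' = 2*cos(195) - 17*sin(195) = 2.4681
y' = 2*sin(195) + 17*cos(195) = -16.9384
z' = -10

(2.4681, -16.9384, -10)


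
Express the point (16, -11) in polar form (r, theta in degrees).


r = sqrt(16^2 + (-11)^2) = 19.4165
theta = atan2(-11, 16) = 325.4915 degrees

r = 19.4165, theta = 325.4915 degrees


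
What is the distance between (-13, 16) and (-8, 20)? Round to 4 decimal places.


d = sqrt((-8--13)^2 + (20-16)^2) = 6.4031

6.4031


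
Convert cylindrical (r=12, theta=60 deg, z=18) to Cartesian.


x = 12 * cos(60) = 6
y = 12 * sin(60) = 10.3923
z = 18

(6, 10.3923, 18)


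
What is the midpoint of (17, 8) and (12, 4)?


Midpoint = ((17+12)/2, (8+4)/2) = (14.5, 6)

(14.5, 6)
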